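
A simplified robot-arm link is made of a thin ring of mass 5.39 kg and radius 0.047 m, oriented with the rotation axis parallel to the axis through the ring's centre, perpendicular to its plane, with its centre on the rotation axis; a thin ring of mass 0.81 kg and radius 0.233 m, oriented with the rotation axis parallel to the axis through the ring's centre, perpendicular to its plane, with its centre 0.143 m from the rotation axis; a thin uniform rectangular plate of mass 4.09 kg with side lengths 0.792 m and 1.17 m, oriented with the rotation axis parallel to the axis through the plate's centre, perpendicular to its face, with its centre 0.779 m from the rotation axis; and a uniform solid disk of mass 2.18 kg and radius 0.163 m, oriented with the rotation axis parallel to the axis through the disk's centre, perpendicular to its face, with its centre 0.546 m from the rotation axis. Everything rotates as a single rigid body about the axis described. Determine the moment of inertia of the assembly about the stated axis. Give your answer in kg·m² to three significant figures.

Thin ring: I_cm = MR² = (5.39)(0.047)² = 0.011907 kg·m²; axis through the centre, so I = 0.011907 kg·m².
Thin ring: I_cm = MR² = (0.81)(0.233)² = 0.043974 kg·m²; centre at d = 0.143 m, so the parallel axis theorem gives I = 0.043974 + (0.81)(0.143)² = 0.060538 kg·m².
Rectangular plate: I_cm = (1/12)M(a²+b²) = (1/12)(4.09)[(0.792)² + (1.17)²] = 0.68036 kg·m²; centre at d = 0.779 m, so the parallel axis theorem gives I = 0.68036 + (4.09)(0.779)² = 3.1623 kg·m².
Solid disk: I_cm = (1/2)MR² = (1/2)(2.18)(0.163)² = 0.02896 kg·m²; centre at d = 0.546 m, so the parallel axis theorem gives I = 0.02896 + (2.18)(0.546)² = 0.67885 kg·m².
Total I = 0.011907 + 0.060538 + 3.1623 + 0.67885 = 3.9136 kg·m².

3.91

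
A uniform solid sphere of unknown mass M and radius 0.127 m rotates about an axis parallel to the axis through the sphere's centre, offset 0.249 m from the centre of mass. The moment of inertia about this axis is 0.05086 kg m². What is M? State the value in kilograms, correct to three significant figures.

0.743

I = I_cm + Md² = (2/5)MR² + Md² = M·[0.4·(0.127)² + (0.249)²] = M·0.068453.
So M = 0.05086 / 0.068453 = 0.743 kg.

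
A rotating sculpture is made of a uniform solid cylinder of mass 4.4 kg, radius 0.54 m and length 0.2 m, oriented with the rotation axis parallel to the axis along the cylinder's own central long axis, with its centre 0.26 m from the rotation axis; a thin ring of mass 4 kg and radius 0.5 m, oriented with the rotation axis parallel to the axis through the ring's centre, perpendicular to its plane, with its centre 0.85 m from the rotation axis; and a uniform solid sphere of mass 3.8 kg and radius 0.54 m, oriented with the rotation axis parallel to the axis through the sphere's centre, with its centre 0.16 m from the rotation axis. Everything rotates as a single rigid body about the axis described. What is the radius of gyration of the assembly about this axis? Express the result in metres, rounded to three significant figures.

0.663

Solid cylinder: I_cm = (1/2)MR² = (1/2)(4.4)(0.54)² = 0.64152 kg·m²; centre at d = 0.26 m, so I = I_cm + Md² gives I = 0.64152 + (4.4)(0.26)² = 0.93896 kg·m².
Thin ring: I_cm = MR² = (4)(0.5)² = 1 kg·m²; centre at d = 0.85 m, so I = I_cm + Md² gives I = 1 + (4)(0.85)² = 3.89 kg·m².
Solid sphere: I_cm = (2/5)MR² = (2/5)(3.8)(0.54)² = 0.44323 kg·m²; centre at d = 0.16 m, so I = I_cm + Md² gives I = 0.44323 + (3.8)(0.16)² = 0.54051 kg·m².
Total I = 5.3695 kg·m²; total mass M = 12.2 kg.
k = √(I/M) = √(5.3695/12.2) = 0.66342 m.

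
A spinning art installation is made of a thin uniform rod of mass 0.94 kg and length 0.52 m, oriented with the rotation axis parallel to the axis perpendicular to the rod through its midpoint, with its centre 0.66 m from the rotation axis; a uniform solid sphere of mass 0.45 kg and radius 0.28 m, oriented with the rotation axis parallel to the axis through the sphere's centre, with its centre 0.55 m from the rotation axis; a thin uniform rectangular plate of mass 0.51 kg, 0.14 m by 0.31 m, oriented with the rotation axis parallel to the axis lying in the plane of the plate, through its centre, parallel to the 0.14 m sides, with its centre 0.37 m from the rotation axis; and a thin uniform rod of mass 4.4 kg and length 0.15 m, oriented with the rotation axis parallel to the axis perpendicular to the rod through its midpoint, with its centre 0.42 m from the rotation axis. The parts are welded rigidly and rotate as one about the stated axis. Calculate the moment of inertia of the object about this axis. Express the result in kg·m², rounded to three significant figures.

Thin rod: I_cm = (1/12)ML² = (1/12)(0.94)(0.52)² = 0.021181 kg·m²; centre at d = 0.66 m, so I = I_cm + Md² gives I = 0.021181 + (0.94)(0.66)² = 0.43065 kg·m².
Solid sphere: I_cm = (2/5)MR² = (2/5)(0.45)(0.28)² = 0.014112 kg·m²; centre at d = 0.55 m, so I = I_cm + Md² gives I = 0.014112 + (0.45)(0.55)² = 0.15024 kg·m².
Rectangular plate: I_cm = (1/12)Mb² = (1/12)(0.51)(0.31)² = 0.0040843 kg·m²; centre at d = 0.37 m, so I = I_cm + Md² gives I = 0.0040843 + (0.51)(0.37)² = 0.073903 kg·m².
Thin rod: I_cm = (1/12)ML² = (1/12)(4.4)(0.15)² = 0.00825 kg·m²; centre at d = 0.42 m, so I = I_cm + Md² gives I = 0.00825 + (4.4)(0.42)² = 0.78441 kg·m².
Total I = 0.43065 + 0.15024 + 0.073903 + 0.78441 = 1.4392 kg·m².

1.44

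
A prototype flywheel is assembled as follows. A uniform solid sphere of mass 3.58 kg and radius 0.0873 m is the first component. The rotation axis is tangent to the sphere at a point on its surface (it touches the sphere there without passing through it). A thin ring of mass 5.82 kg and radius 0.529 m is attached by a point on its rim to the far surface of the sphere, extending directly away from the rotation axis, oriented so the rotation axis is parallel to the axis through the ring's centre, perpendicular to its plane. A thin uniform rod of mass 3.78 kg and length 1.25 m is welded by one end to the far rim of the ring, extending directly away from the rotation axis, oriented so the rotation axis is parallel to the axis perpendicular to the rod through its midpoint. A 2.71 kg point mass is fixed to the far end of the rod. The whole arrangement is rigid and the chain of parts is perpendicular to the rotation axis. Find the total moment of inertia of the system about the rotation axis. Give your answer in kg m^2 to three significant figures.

34.8

Solid sphere: I_cm = (2/5)MR² = (2/5)(3.58)(0.0873)² = 0.010914 kg m^2; centre at d = 0.0873 m, so the parallel axis theorem gives I = 0.010914 + (3.58)(0.0873)² = 0.038198 kg m^2.
Thin ring: I_cm = MR² = (5.82)(0.529)² = 1.6287 kg m^2; centre at d = 0.0873 + 0.0873 + 0.529 = 0.7036 m, so the parallel axis theorem gives I = 1.6287 + (5.82)(0.7036)² = 4.5099 kg m^2.
Thin rod: I_cm = (1/12)ML² = (1/12)(3.78)(1.25)² = 0.49219 kg m^2; centre at d = 0.0873 + 0.0873 + 0.529 + 0.529 + 0.625 = 1.8576 m, so the parallel axis theorem gives I = 0.49219 + (3.78)(1.8576)² = 13.536 kg m^2.
Point mass: I_cm = 0; centre at d = 0.0873 + 0.0873 + 0.529 + 0.529 + 0.625 + 0.625 = 2.4826 m, so the parallel axis theorem gives I = 0 + (2.71)(2.4826)² = 16.703 kg m^2.
Total I = 0.038198 + 4.5099 + 13.536 + 16.703 = 34.786 kg m^2.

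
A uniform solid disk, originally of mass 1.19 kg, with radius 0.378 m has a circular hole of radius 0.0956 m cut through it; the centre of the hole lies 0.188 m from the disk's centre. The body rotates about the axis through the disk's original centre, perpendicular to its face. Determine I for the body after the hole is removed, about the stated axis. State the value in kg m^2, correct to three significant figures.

Unpierced body about its centre: I₀ = (1/2)MR² = (1/2)(1.19)(0.378)² = 0.085016 kg m^2.
The removed disk has mass m = M·(r/R)² = (1.19)(0.0956/0.378)² = 0.076117 kg (same uniform areal density).
Its moment of inertia about the rotation axis (parallel-axis theorem): I_hole = (1/2)mr² + md² = (1/2)(0.076117)(0.0956)² + (0.076117)(0.188)² = 0.0030381 kg m^2.
Treating the hole as negative mass, I = I₀ − I_hole = 0.085016 − 0.0030381 = 0.081978 kg m^2.

0.0820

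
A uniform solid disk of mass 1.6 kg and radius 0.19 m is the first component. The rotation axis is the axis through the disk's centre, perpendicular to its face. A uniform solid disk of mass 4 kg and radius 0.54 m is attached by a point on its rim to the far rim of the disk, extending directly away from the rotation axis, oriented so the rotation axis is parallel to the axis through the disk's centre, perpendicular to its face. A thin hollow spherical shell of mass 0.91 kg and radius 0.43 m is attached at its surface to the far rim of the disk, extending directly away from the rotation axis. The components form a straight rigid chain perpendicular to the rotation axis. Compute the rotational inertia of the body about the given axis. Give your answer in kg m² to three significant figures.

5.49

Solid disk: I_cm = (1/2)MR² = (1/2)(1.6)(0.19)² = 0.02888 kg m²; axis through the centre, so I = 0.02888 kg m².
Solid disk: I_cm = (1/2)MR² = (1/2)(4)(0.54)² = 0.5832 kg m²; centre at d = 0.19 + 0.54 = 0.73 m, so I = I_cm + Md² gives I = 0.5832 + (4)(0.73)² = 2.7148 kg m².
Spherical shell: I_cm = (2/3)MR² = (2/3)(0.91)(0.43)² = 0.11217 kg m²; centre at d = 0.19 + 0.54 + 0.54 + 0.43 = 1.7 m, so I = I_cm + Md² gives I = 0.11217 + (0.91)(1.7)² = 2.7421 kg m².
Total I = 0.02888 + 2.7148 + 2.7421 = 5.4858 kg m².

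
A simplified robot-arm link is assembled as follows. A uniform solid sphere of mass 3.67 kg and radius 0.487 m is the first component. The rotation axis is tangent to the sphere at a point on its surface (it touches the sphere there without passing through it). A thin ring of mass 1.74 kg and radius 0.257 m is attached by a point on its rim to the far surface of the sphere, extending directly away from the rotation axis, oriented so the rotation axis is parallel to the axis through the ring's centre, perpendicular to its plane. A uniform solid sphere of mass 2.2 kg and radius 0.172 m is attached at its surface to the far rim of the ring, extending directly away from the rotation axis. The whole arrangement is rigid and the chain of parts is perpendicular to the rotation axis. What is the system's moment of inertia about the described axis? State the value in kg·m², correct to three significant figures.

10.1

Solid sphere: I_cm = (2/5)MR² = (2/5)(3.67)(0.487)² = 0.34816 kg·m²; centre at d = 0.487 m, so I = I_cm + Md² gives I = 0.34816 + (3.67)(0.487)² = 1.2186 kg·m².
Thin ring: I_cm = MR² = (1.74)(0.257)² = 0.11493 kg·m²; centre at d = 0.487 + 0.487 + 0.257 = 1.231 m, so I = I_cm + Md² gives I = 0.11493 + (1.74)(1.231)² = 2.7517 kg·m².
Solid sphere: I_cm = (2/5)MR² = (2/5)(2.2)(0.172)² = 0.026034 kg·m²; centre at d = 0.487 + 0.487 + 0.257 + 0.257 + 0.172 = 1.66 m, so I = I_cm + Md² gives I = 0.026034 + (2.2)(1.66)² = 6.0884 kg·m².
Total I = 1.2186 + 2.7517 + 6.0884 = 10.059 kg·m².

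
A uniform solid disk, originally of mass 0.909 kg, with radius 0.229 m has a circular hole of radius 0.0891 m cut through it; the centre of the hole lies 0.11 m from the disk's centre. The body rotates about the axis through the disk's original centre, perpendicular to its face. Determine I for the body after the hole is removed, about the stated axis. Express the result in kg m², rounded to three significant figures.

0.0216

Unpierced body about its centre: I₀ = (1/2)MR² = (1/2)(0.909)(0.229)² = 0.023834 kg m².
The removed disk has mass m = M·(r/R)² = (0.909)(0.0891/0.229)² = 0.13761 kg (same uniform areal density).
Its moment of inertia about the rotation axis (parallel-axis theorem): I_hole = (1/2)mr² + md² = (1/2)(0.13761)(0.0891)² + (0.13761)(0.11)² = 0.0022113 kg m².
Treating the hole as negative mass, I = I₀ − I_hole = 0.023834 − 0.0022113 = 0.021623 kg m².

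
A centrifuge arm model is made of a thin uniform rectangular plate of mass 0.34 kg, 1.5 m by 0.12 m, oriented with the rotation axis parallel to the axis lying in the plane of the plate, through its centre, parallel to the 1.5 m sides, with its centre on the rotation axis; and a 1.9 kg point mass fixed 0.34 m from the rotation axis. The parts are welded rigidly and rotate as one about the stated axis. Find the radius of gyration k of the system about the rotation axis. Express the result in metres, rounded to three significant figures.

Rectangular plate: I_cm = (1/12)Mb² = (1/12)(0.34)(0.12)² = 0.000408 kg·m²; axis through the centre, so I = 0.000408 kg·m².
Point mass: I_cm = 0; centre at d = 0.34 m, so I = I_cm + Md² gives I = 0 + (1.9)(0.34)² = 0.21964 kg·m².
Total I = 0.22005 kg·m²; total mass M = 2.24 kg.
k = √(I/M) = √(0.22005/2.24) = 0.31343 m.

0.313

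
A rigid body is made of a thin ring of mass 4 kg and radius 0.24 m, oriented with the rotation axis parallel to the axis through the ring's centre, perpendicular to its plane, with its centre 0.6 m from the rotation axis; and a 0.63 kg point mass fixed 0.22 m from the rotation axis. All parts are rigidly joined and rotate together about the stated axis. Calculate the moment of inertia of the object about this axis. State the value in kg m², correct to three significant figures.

Thin ring: I_cm = MR² = (4)(0.24)² = 0.2304 kg m²; centre at d = 0.6 m, so I = I_cm + Md² gives I = 0.2304 + (4)(0.6)² = 1.6704 kg m².
Point mass: I_cm = 0; centre at d = 0.22 m, so I = I_cm + Md² gives I = 0 + (0.63)(0.22)² = 0.030492 kg m².
Total I = 1.6704 + 0.030492 = 1.7009 kg m².

1.70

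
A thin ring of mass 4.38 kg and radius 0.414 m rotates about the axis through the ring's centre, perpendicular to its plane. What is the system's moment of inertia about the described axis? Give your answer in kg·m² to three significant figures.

0.751

I_cm = MR² = (4.38)(0.414)² = 0.75071 kg·m²; axis through the centre, so I = 0.75071 kg·m².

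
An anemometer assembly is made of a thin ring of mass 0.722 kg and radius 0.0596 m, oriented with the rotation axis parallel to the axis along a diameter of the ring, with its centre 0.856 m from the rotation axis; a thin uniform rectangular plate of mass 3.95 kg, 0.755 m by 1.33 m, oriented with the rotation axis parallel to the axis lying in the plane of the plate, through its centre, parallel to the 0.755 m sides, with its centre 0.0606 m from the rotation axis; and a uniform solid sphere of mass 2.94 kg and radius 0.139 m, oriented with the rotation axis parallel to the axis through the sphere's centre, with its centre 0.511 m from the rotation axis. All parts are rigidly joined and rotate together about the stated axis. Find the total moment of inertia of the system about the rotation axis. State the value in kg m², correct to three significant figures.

1.92

Thin ring: I_cm = (1/2)MR² = (1/2)(0.722)(0.0596)² = 0.0012823 kg m²; centre at d = 0.856 m, so the parallel axis theorem gives I = 0.0012823 + (0.722)(0.856)² = 0.53032 kg m².
Rectangular plate: I_cm = (1/12)Mb² = (1/12)(3.95)(1.33)² = 0.58226 kg m²; centre at d = 0.0606 m, so the parallel axis theorem gives I = 0.58226 + (3.95)(0.0606)² = 0.59677 kg m².
Solid sphere: I_cm = (2/5)MR² = (2/5)(2.94)(0.139)² = 0.022721 kg m²; centre at d = 0.511 m, so the parallel axis theorem gives I = 0.022721 + (2.94)(0.511)² = 0.79042 kg m².
Total I = 0.53032 + 0.59677 + 0.79042 = 1.9175 kg m².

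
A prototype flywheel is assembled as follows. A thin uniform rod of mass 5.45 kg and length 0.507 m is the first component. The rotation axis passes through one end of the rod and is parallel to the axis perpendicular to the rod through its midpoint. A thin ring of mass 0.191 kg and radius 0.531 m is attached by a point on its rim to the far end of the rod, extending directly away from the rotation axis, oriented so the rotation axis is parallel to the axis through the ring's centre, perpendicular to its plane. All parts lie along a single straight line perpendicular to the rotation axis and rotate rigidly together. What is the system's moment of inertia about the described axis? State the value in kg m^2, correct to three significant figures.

Thin rod: I_cm = (1/12)ML² = (1/12)(5.45)(0.507)² = 0.11674 kg m^2; centre at d = 0.2535 m, so I = I_cm + Md² gives I = 0.11674 + (5.45)(0.2535)² = 0.46697 kg m^2.
Thin ring: I_cm = MR² = (0.191)(0.531)² = 0.053855 kg m^2; centre at d = 0.2535 + 0.2535 + 0.531 = 1.038 m, so I = I_cm + Md² gives I = 0.053855 + (0.191)(1.038)² = 0.25965 kg m^2.
Total I = 0.46697 + 0.25965 = 0.72662 kg m^2.

0.727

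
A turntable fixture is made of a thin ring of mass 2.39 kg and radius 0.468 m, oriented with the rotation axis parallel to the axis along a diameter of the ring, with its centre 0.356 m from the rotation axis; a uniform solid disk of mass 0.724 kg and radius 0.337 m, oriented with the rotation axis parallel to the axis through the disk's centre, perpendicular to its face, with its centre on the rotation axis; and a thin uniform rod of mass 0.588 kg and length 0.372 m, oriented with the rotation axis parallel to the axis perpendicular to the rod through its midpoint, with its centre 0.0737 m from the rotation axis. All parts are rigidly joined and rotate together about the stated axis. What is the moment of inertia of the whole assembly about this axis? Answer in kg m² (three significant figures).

Thin ring: I_cm = (1/2)MR² = (1/2)(2.39)(0.468)² = 0.26173 kg m²; centre at d = 0.356 m, so the parallel axis theorem gives I = 0.26173 + (2.39)(0.356)² = 0.56463 kg m².
Solid disk: I_cm = (1/2)MR² = (1/2)(0.724)(0.337)² = 0.041112 kg m²; axis through the centre, so I = 0.041112 kg m².
Thin rod: I_cm = (1/12)ML² = (1/12)(0.588)(0.372)² = 0.0067808 kg m²; centre at d = 0.0737 m, so the parallel axis theorem gives I = 0.0067808 + (0.588)(0.0737)² = 0.0099746 kg m².
Total I = 0.56463 + 0.041112 + 0.0099746 = 0.61572 kg m².

0.616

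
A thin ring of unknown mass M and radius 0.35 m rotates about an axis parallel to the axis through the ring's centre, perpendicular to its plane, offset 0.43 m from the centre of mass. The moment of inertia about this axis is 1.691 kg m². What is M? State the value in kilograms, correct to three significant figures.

I = I_cm + Md² = MR² + Md² = M·[1·(0.35)² + (0.43)²] = M·0.3074.
So M = 1.691 / 0.3074 = 5.501 kg.

5.50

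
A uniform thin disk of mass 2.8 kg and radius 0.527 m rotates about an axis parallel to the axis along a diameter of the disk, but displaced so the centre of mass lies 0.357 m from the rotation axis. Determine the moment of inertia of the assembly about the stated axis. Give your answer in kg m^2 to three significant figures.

I_cm = (1/4)MR² = (1/4)(2.8)(0.527)² = 0.19441 kg m^2; centre at d = 0.357 m, so the parallel axis theorem gives I = 0.19441 + (2.8)(0.357)² = 0.55127 kg m^2.

0.551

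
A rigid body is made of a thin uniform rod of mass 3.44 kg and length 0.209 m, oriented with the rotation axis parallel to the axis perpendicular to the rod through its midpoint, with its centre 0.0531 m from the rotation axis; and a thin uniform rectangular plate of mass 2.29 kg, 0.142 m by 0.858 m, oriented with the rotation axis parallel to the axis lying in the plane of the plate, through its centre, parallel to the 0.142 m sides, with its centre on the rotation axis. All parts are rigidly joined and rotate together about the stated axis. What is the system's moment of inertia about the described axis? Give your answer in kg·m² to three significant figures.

0.163

Thin rod: I_cm = (1/12)ML² = (1/12)(3.44)(0.209)² = 0.012522 kg·m²; centre at d = 0.0531 m, so the parallel axis theorem gives I = 0.012522 + (3.44)(0.0531)² = 0.022221 kg·m².
Rectangular plate: I_cm = (1/12)Mb² = (1/12)(2.29)(0.858)² = 0.14048 kg·m²; axis through the centre, so I = 0.14048 kg·m².
Total I = 0.022221 + 0.14048 = 0.16271 kg·m².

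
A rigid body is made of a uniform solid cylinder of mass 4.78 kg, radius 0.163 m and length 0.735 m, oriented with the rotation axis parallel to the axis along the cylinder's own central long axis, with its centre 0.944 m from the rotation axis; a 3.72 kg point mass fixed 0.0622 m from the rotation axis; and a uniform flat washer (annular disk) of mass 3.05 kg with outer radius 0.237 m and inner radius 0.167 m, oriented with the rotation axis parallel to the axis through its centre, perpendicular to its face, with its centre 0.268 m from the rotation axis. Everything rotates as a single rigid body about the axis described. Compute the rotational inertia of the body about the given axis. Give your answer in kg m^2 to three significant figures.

4.68

Solid cylinder: I_cm = (1/2)MR² = (1/2)(4.78)(0.163)² = 0.0635 kg m^2; centre at d = 0.944 m, so the parallel axis theorem gives I = 0.0635 + (4.78)(0.944)² = 4.3231 kg m^2.
Point mass: I_cm = 0; centre at d = 0.0622 m, so the parallel axis theorem gives I = 0 + (3.72)(0.0622)² = 0.014392 kg m^2.
Annular disk: I_cm = (1/2)M(R²+r²) = (1/2)(3.05)[(0.237)² + (0.167)²] = 0.12819 kg m^2; centre at d = 0.268 m, so the parallel axis theorem gives I = 0.12819 + (3.05)(0.268)² = 0.34725 kg m^2.
Total I = 4.3231 + 0.014392 + 0.34725 = 4.6848 kg m^2.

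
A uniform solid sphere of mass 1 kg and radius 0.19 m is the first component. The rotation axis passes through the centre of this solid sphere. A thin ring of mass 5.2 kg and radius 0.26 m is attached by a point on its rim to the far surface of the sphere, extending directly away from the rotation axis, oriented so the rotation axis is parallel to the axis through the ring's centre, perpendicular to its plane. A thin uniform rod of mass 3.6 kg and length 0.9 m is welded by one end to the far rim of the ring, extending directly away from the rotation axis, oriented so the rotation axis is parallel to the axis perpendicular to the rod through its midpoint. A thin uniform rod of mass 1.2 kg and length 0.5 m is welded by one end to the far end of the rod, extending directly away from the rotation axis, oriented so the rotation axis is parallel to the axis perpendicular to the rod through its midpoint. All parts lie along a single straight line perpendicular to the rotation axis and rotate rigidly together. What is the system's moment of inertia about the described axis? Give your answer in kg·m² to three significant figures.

10.7

Solid sphere: I_cm = (2/5)MR² = (2/5)(1)(0.19)² = 0.01444 kg·m²; axis through the centre, so I = 0.01444 kg·m².
Thin ring: I_cm = MR² = (5.2)(0.26)² = 0.35152 kg·m²; centre at d = 0.19 + 0.26 = 0.45 m, so I = I_cm + Md² gives I = 0.35152 + (5.2)(0.45)² = 1.4045 kg·m².
Thin rod: I_cm = (1/12)ML² = (1/12)(3.6)(0.9)² = 0.243 kg·m²; centre at d = 0.19 + 0.26 + 0.26 + 0.45 = 1.16 m, so I = I_cm + Md² gives I = 0.243 + (3.6)(1.16)² = 5.0872 kg·m².
Thin rod: I_cm = (1/12)ML² = (1/12)(1.2)(0.5)² = 0.025 kg·m²; centre at d = 0.19 + 0.26 + 0.26 + 0.45 + 0.45 + 0.25 = 1.86 m, so I = I_cm + Md² gives I = 0.025 + (1.2)(1.86)² = 4.1765 kg·m².
Total I = 0.01444 + 1.4045 + 5.0872 + 4.1765 = 10.683 kg·m².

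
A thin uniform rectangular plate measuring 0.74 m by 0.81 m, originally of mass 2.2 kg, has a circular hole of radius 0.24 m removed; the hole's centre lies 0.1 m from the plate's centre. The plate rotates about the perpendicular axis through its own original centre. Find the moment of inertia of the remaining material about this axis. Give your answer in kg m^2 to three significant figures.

Unpierced body about its centre: I₀ = (1/12)M(a²+b²) = (1/12)(2.2)[(0.74)² + (0.81)²] = 0.22068 kg m^2.
The removed disk has mass m = M·πr²/(ab) = (2.2)·π(0.24)²/(0.74·0.81) = 0.66417 kg (same uniform areal density).
Its moment of inertia about the rotation axis (parallel-axis theorem): I_hole = (1/2)mr² + md² = (1/2)(0.66417)(0.24)² + (0.66417)(0.1)² = 0.02577 kg m^2.
Treating the hole as negative mass, I = I₀ − I_hole = 0.22068 − 0.02577 = 0.19491 kg m^2.

0.195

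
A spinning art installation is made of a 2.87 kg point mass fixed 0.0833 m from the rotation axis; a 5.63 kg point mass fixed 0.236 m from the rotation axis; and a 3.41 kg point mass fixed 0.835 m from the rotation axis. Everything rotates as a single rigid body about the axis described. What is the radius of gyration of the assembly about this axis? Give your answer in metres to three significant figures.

0.477

Point mass: I_cm = 0; centre at d = 0.0833 m, so I = I_cm + Md² gives I = 0 + (2.87)(0.0833)² = 0.019915 kg m².
Point mass: I_cm = 0; centre at d = 0.236 m, so I = I_cm + Md² gives I = 0 + (5.63)(0.236)² = 0.31357 kg m².
Point mass: I_cm = 0; centre at d = 0.835 m, so I = I_cm + Md² gives I = 0 + (3.41)(0.835)² = 2.3775 kg m².
Total I = 2.711 kg m²; total mass M = 11.91 kg.
k = √(I/M) = √(2.711/11.91) = 0.4771 m.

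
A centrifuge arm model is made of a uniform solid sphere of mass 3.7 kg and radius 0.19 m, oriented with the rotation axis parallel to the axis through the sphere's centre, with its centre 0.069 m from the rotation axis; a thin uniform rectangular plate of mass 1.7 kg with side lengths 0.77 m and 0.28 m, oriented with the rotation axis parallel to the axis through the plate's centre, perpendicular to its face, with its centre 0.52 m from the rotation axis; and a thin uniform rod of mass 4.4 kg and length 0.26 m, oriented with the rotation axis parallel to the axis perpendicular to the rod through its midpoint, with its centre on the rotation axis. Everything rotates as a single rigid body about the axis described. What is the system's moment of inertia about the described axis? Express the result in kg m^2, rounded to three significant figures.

Solid sphere: I_cm = (2/5)MR² = (2/5)(3.7)(0.19)² = 0.053428 kg m^2; centre at d = 0.069 m, so the parallel axis theorem gives I = 0.053428 + (3.7)(0.069)² = 0.071044 kg m^2.
Rectangular plate: I_cm = (1/12)M(a²+b²) = (1/12)(1.7)[(0.77)² + (0.28)²] = 0.095101 kg m^2; centre at d = 0.52 m, so the parallel axis theorem gives I = 0.095101 + (1.7)(0.52)² = 0.55478 kg m^2.
Thin rod: I_cm = (1/12)ML² = (1/12)(4.4)(0.26)² = 0.024787 kg m^2; axis through the centre, so I = 0.024787 kg m^2.
Total I = 0.071044 + 0.55478 + 0.024787 = 0.65061 kg m^2.

0.651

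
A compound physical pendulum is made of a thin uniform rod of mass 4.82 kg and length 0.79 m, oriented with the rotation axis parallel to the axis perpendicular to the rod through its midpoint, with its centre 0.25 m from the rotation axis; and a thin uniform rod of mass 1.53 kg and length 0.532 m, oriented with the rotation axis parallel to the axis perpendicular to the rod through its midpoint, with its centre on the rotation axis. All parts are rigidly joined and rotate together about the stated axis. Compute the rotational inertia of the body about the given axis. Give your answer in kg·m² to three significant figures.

Thin rod: I_cm = (1/12)ML² = (1/12)(4.82)(0.79)² = 0.25068 kg·m²; centre at d = 0.25 m, so the parallel axis theorem gives I = 0.25068 + (4.82)(0.25)² = 0.55193 kg·m².
Thin rod: I_cm = (1/12)ML² = (1/12)(1.53)(0.532)² = 0.036086 kg·m²; axis through the centre, so I = 0.036086 kg·m².
Total I = 0.55193 + 0.036086 = 0.58802 kg·m².

0.588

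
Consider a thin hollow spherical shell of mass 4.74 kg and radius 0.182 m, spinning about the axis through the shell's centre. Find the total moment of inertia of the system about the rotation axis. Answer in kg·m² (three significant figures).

0.105

I_cm = (2/3)MR² = (2/3)(4.74)(0.182)² = 0.10467 kg·m²; axis through the centre, so I = 0.10467 kg·m².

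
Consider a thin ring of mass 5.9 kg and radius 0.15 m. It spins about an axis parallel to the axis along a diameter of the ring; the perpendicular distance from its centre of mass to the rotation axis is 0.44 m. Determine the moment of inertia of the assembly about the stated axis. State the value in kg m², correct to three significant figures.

1.21

I_cm = (1/2)MR² = (1/2)(5.9)(0.15)² = 0.066375 kg m²; centre at d = 0.44 m, so the parallel axis theorem gives I = 0.066375 + (5.9)(0.44)² = 1.2086 kg m².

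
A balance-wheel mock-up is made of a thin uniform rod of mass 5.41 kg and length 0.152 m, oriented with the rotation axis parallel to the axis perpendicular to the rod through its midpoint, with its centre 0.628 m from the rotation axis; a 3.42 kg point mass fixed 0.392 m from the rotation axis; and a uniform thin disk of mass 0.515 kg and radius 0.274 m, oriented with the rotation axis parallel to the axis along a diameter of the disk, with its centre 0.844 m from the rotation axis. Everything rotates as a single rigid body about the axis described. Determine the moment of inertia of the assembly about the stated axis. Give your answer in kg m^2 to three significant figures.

Thin rod: I_cm = (1/12)ML² = (1/12)(5.41)(0.152)² = 0.010416 kg m^2; centre at d = 0.628 m, so the parallel axis theorem gives I = 0.010416 + (5.41)(0.628)² = 2.144 kg m^2.
Point mass: I_cm = 0; centre at d = 0.392 m, so the parallel axis theorem gives I = 0 + (3.42)(0.392)² = 0.52553 kg m^2.
Thin disk: I_cm = (1/4)MR² = (1/4)(0.515)(0.274)² = 0.009666 kg m^2; centre at d = 0.844 m, so the parallel axis theorem gives I = 0.009666 + (0.515)(0.844)² = 0.37652 kg m^2.
Total I = 2.144 + 0.52553 + 0.37652 = 3.0461 kg m^2.

3.05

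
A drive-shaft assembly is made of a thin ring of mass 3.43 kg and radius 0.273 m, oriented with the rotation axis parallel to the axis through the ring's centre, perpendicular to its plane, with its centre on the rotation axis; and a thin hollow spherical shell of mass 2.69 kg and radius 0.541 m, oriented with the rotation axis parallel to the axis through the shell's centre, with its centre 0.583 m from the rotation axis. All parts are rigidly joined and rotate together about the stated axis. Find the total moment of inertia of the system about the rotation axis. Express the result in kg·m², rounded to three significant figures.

Thin ring: I_cm = MR² = (3.43)(0.273)² = 0.25563 kg·m²; axis through the centre, so I = 0.25563 kg·m².
Spherical shell: I_cm = (2/3)MR² = (2/3)(2.69)(0.541)² = 0.52487 kg·m²; centre at d = 0.583 m, so I = I_cm + Md² gives I = 0.52487 + (2.69)(0.583)² = 1.4392 kg·m².
Total I = 0.25563 + 1.4392 = 1.6948 kg·m².

1.69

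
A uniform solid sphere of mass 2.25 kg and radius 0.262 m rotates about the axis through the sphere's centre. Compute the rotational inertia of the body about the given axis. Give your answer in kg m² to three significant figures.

I_cm = (2/5)MR² = (2/5)(2.25)(0.262)² = 0.06178 kg m²; axis through the centre, so I = 0.06178 kg m².

0.0618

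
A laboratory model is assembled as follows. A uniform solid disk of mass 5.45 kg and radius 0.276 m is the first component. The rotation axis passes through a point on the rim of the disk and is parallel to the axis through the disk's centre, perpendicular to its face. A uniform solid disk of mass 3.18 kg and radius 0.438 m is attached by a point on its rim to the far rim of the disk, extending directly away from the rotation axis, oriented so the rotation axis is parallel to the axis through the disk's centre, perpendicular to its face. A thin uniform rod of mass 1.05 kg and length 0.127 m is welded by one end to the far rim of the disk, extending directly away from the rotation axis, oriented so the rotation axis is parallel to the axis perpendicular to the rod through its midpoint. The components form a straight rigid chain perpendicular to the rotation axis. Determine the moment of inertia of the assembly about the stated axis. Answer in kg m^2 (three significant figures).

6.38

Solid disk: I_cm = (1/2)MR² = (1/2)(5.45)(0.276)² = 0.20758 kg m^2; centre at d = 0.276 m, so I = I_cm + Md² gives I = 0.20758 + (5.45)(0.276)² = 0.62274 kg m^2.
Solid disk: I_cm = (1/2)MR² = (1/2)(3.18)(0.438)² = 0.30503 kg m^2; centre at d = 0.276 + 0.276 + 0.438 = 0.99 m, so I = I_cm + Md² gives I = 0.30503 + (3.18)(0.99)² = 3.4217 kg m^2.
Thin rod: I_cm = (1/12)ML² = (1/12)(1.05)(0.127)² = 0.0014113 kg m^2; centre at d = 0.276 + 0.276 + 0.438 + 0.438 + 0.0635 = 1.4915 m, so I = I_cm + Md² gives I = 0.0014113 + (1.05)(1.4915)² = 2.3372 kg m^2.
Total I = 0.62274 + 3.4217 + 2.3372 = 6.3817 kg m^2.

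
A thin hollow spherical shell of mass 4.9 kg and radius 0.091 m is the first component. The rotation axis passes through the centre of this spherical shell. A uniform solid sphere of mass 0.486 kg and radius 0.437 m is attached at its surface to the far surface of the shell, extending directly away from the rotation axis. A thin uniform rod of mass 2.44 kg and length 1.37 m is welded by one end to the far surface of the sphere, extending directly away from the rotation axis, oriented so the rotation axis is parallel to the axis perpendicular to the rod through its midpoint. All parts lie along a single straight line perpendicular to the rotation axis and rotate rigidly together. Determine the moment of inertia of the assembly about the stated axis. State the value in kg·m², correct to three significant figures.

Spherical shell: I_cm = (2/3)MR² = (2/3)(4.9)(0.091)² = 0.027051 kg·m²; axis through the centre, so I = 0.027051 kg·m².
Solid sphere: I_cm = (2/5)MR² = (2/5)(0.486)(0.437)² = 0.037124 kg·m²; centre at d = 0.091 + 0.437 = 0.528 m, so the parallel axis theorem gives I = 0.037124 + (0.486)(0.528)² = 0.17261 kg·m².
Thin rod: I_cm = (1/12)ML² = (1/12)(2.44)(1.37)² = 0.38164 kg·m²; centre at d = 0.091 + 0.437 + 0.437 + 0.685 = 1.65 m, so the parallel axis theorem gives I = 0.38164 + (2.44)(1.65)² = 7.0245 kg·m².
Total I = 0.027051 + 0.17261 + 7.0245 = 7.2242 kg·m².

7.22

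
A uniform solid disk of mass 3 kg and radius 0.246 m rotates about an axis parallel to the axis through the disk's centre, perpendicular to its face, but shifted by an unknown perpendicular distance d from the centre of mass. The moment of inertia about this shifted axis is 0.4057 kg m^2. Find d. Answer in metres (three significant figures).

About the centre-of-mass axis, I_cm = (1/2)MR² = (1/2)(3)(0.246)² = 0.090774 kg m^2.
Parallel axis theorem: I = I_cm + Md², so Md² = 0.4057 − 0.090774 = 0.31493 kg m^2.
d = √(0.31493 / 3) = 0.324 m.

0.324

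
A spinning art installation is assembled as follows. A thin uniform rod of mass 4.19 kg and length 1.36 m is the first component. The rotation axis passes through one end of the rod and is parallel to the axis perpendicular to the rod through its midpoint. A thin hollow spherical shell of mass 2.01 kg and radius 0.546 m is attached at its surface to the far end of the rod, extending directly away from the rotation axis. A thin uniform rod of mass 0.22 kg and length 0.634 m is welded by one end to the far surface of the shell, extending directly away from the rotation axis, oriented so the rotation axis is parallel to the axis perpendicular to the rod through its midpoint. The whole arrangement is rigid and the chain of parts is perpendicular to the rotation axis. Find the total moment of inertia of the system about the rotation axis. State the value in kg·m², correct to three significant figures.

12.0

Thin rod: I_cm = (1/12)ML² = (1/12)(4.19)(1.36)² = 0.64582 kg·m²; centre at d = 0.68 m, so the parallel axis theorem gives I = 0.64582 + (4.19)(0.68)² = 2.5833 kg·m².
Spherical shell: I_cm = (2/3)MR² = (2/3)(2.01)(0.546)² = 0.39948 kg·m²; centre at d = 0.68 + 0.68 + 0.546 = 1.906 m, so the parallel axis theorem gives I = 0.39948 + (2.01)(1.906)² = 7.7015 kg·m².
Thin rod: I_cm = (1/12)ML² = (1/12)(0.22)(0.634)² = 0.0073692 kg·m²; centre at d = 0.68 + 0.68 + 0.546 + 0.546 + 0.317 = 2.769 m, so the parallel axis theorem gives I = 0.0073692 + (0.22)(2.769)² = 1.6942 kg·m².
Total I = 2.5833 + 7.7015 + 1.6942 = 11.979 kg·m².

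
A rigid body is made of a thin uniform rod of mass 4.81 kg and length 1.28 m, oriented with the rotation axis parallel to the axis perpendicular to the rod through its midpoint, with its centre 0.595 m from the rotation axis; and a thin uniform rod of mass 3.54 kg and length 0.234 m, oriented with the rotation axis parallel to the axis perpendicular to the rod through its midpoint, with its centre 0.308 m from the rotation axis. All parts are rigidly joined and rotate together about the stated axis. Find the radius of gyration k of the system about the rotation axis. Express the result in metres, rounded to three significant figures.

0.570

Thin rod: I_cm = (1/12)ML² = (1/12)(4.81)(1.28)² = 0.65673 kg·m²; centre at d = 0.595 m, so the parallel axis theorem gives I = 0.65673 + (4.81)(0.595)² = 2.3596 kg·m².
Thin rod: I_cm = (1/12)ML² = (1/12)(3.54)(0.234)² = 0.016153 kg·m²; centre at d = 0.308 m, so the parallel axis theorem gives I = 0.016153 + (3.54)(0.308)² = 0.35197 kg·m².
Total I = 2.7116 kg·m²; total mass M = 8.35 kg.
k = √(I/M) = √(2.7116/8.35) = 0.56986 m.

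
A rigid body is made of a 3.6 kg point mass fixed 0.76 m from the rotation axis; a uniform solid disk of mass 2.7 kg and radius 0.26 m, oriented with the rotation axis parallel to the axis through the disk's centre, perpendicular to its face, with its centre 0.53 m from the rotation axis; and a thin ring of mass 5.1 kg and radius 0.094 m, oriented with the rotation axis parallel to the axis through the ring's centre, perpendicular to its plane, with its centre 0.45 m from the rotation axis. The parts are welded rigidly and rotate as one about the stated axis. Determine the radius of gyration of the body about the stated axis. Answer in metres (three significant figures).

0.593

Point mass: I_cm = 0; centre at d = 0.76 m, so I = I_cm + Md² gives I = 0 + (3.6)(0.76)² = 2.0794 kg m².
Solid disk: I_cm = (1/2)MR² = (1/2)(2.7)(0.26)² = 0.09126 kg m²; centre at d = 0.53 m, so I = I_cm + Md² gives I = 0.09126 + (2.7)(0.53)² = 0.84969 kg m².
Thin ring: I_cm = MR² = (5.1)(0.094)² = 0.045064 kg m²; centre at d = 0.45 m, so I = I_cm + Md² gives I = 0.045064 + (5.1)(0.45)² = 1.0778 kg m².
Total I = 4.0069 kg m²; total mass M = 11.4 kg.
k = √(I/M) = √(4.0069/11.4) = 0.59286 m.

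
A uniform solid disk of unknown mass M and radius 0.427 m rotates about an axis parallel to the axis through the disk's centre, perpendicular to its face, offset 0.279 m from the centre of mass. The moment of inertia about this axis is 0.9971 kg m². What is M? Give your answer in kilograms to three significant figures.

I = I_cm + Md² = (1/2)MR² + Md² = M·[0.5·(0.427)² + (0.279)²] = M·0.16901.
So M = 0.9971 / 0.16901 = 5.8998 kg.

5.90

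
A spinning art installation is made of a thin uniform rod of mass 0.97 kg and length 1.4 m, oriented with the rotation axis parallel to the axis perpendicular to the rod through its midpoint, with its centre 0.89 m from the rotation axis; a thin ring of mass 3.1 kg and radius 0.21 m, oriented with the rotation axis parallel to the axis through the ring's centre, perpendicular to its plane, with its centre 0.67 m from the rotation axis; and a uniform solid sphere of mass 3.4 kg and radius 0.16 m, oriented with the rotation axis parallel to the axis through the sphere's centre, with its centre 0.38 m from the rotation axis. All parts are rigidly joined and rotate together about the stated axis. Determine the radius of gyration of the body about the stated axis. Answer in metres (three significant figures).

Thin rod: I_cm = (1/12)ML² = (1/12)(0.97)(1.4)² = 0.15843 kg m^2; centre at d = 0.89 m, so I = I_cm + Md² gives I = 0.15843 + (0.97)(0.89)² = 0.92677 kg m^2.
Thin ring: I_cm = MR² = (3.1)(0.21)² = 0.13671 kg m^2; centre at d = 0.67 m, so I = I_cm + Md² gives I = 0.13671 + (3.1)(0.67)² = 1.5283 kg m^2.
Solid sphere: I_cm = (2/5)MR² = (2/5)(3.4)(0.16)² = 0.034816 kg m^2; centre at d = 0.38 m, so I = I_cm + Md² gives I = 0.034816 + (3.4)(0.38)² = 0.52578 kg m^2.
Total I = 2.9808 kg m^2; total mass M = 7.47 kg.
k = √(I/M) = √(2.9808/7.47) = 0.6317 m.

0.632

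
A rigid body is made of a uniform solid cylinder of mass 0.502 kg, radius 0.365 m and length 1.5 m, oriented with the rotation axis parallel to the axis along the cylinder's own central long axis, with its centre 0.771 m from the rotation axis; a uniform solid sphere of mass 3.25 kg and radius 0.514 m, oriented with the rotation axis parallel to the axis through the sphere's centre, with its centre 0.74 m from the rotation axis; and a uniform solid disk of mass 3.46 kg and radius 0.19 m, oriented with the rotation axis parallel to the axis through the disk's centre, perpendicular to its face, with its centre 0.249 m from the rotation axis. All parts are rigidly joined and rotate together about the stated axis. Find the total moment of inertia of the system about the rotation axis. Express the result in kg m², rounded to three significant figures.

2.73

Solid cylinder: I_cm = (1/2)MR² = (1/2)(0.502)(0.365)² = 0.033439 kg m²; centre at d = 0.771 m, so I = I_cm + Md² gives I = 0.033439 + (0.502)(0.771)² = 0.33185 kg m².
Solid sphere: I_cm = (2/5)MR² = (2/5)(3.25)(0.514)² = 0.34345 kg m²; centre at d = 0.74 m, so I = I_cm + Md² gives I = 0.34345 + (3.25)(0.74)² = 2.1232 kg m².
Solid disk: I_cm = (1/2)MR² = (1/2)(3.46)(0.19)² = 0.062453 kg m²; centre at d = 0.249 m, so I = I_cm + Md² gives I = 0.062453 + (3.46)(0.249)² = 0.27698 kg m².
Total I = 0.33185 + 2.1232 + 0.27698 = 2.732 kg m².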